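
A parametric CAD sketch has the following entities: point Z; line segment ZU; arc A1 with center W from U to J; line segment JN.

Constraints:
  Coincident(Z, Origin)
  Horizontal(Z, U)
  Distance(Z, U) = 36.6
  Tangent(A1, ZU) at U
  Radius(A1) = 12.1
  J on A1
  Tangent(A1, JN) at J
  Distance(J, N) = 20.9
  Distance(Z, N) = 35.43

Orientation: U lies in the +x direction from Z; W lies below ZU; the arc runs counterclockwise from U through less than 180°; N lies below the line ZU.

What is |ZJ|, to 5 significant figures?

26.494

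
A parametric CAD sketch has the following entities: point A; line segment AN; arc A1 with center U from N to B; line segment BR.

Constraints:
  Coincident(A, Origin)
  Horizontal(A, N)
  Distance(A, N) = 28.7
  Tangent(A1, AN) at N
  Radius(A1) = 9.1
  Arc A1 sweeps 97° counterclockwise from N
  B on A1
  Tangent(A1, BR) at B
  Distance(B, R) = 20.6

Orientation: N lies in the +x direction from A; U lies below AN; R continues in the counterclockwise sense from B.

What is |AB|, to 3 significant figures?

22.2

A1 meets AN tangentially, so UN is at right angles to AN, so U = N + (0, -9.1) = (28.7, -9.10). On A1, N sits at bearing 90° from U; a 97° counterclockwise sweep puts B at bearing 187°, so B = U + 9.1·(cos 187°, sin 187°) = (19.7, -10.2). Then |AB| = |B − A| = 22.2.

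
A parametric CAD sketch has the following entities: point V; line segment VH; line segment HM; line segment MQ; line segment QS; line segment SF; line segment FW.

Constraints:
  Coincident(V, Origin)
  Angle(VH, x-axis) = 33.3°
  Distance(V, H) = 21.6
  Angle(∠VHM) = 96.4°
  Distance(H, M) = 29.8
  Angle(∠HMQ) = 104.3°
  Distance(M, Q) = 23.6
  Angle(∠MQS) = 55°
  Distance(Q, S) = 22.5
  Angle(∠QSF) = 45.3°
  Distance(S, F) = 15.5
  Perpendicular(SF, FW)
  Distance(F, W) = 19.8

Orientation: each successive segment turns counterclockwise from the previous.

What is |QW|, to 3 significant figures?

3.82

∠QSF = 45.3° gives SF at 92.3° from the x-axis; with |SF| = 15.5, F = (-2.47, 33.6). The perpendicularity gives FW at right angles to SF, so FW runs at -178°; with |FW| = 19.8, W = (-22.3, 32.8). Then |QW| = |W − Q| = 3.82.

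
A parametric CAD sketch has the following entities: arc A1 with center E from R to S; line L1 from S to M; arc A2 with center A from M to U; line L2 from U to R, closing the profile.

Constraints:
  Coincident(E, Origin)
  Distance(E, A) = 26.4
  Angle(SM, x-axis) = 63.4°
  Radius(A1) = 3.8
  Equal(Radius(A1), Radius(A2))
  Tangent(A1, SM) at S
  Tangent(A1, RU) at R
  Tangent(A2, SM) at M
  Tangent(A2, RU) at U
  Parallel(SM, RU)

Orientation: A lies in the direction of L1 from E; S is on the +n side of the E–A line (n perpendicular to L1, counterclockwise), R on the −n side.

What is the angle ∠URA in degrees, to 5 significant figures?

8.1909°

The slot axis is L1's direction at 63.4°, so u = (cos 63.4°, sin 63.4°) = (0.44776, 0.89415) and n = (−sin 63.4°, cos 63.4°) = (-0.89415, 0.44776). E is at the origin and A lies 26.4 along u from E, so A = 26.4·u = (11.821, 23.606). Tangency of A1 to both parallel lines with radius 3.8 puts S and R at E ± 3.8·n: S = (-3.3978, 1.7015), R = (3.3978, -1.7015). Equal radii place M and U the same way about A: M = A + 3.8·n = (8.4231, 25.307), U = A − 3.8·n = (15.219, 21.904). Then cos ∠URA = RU·RA / (|RU||RA|), giving 8.1909°.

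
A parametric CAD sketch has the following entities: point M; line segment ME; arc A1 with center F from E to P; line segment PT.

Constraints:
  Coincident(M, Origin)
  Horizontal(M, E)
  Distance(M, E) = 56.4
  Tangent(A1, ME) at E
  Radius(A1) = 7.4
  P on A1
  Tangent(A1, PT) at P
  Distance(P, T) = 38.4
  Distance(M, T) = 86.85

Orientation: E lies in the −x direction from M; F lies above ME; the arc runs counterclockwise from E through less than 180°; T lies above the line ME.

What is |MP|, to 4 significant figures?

52.39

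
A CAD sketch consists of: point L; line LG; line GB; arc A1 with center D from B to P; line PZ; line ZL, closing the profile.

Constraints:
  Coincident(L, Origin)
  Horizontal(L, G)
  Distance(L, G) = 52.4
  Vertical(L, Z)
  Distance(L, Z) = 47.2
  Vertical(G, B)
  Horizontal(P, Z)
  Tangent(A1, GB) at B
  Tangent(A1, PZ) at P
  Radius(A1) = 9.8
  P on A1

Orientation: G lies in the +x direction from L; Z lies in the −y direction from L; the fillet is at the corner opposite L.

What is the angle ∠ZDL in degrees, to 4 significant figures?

54.24°

L is at the origin; L and G share the same y with |LG| = 52.4 and G on the +x side, so G = (52.40, 0.000). LZ is vertical with |LZ| = 47.2 and Z on the −y side, so Z = (0.000, -47.20). The virtual corner opposite L is at (52.40, -47.20). A1 meets GB tangentially, so DB is at right angles to GB and A1 meets PZ tangentially, so DP is at right angles to PZ, with radius 9.8, so the center D sits 9.8 in from both sides at D = (42.60, -37.40). Then cos ∠ZDL = DZ·DL / (|DZ||DL|), giving 54.24°.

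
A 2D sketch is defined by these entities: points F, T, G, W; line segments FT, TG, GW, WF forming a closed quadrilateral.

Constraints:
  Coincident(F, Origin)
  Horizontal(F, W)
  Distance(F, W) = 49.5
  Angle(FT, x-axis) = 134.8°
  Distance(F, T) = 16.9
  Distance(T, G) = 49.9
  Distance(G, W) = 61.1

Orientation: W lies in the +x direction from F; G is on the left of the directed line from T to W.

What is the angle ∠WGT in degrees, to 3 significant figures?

67.8°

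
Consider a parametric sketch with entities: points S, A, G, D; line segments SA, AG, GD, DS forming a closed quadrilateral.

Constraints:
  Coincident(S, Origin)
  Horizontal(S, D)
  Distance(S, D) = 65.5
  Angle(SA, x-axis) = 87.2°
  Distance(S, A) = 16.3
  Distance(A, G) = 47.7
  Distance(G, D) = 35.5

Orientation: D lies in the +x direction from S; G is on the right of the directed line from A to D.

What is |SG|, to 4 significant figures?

38.70

Checks: |AG| = 47.70 ✓; |GD| = 35.50 ✓.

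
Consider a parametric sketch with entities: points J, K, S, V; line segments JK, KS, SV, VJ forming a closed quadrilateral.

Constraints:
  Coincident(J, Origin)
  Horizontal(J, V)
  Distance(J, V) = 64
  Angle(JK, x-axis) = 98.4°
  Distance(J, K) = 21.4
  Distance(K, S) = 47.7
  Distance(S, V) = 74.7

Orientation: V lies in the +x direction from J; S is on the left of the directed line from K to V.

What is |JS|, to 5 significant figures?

65.531

Checks: |KS| = 47.70 ✓; |SV| = 74.70 ✓.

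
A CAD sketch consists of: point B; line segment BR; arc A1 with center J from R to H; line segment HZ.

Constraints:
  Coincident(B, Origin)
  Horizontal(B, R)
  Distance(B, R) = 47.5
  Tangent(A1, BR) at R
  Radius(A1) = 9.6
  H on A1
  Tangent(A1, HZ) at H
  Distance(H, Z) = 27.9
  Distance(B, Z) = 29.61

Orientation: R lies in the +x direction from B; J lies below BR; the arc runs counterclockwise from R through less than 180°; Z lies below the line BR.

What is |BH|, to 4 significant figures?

41.08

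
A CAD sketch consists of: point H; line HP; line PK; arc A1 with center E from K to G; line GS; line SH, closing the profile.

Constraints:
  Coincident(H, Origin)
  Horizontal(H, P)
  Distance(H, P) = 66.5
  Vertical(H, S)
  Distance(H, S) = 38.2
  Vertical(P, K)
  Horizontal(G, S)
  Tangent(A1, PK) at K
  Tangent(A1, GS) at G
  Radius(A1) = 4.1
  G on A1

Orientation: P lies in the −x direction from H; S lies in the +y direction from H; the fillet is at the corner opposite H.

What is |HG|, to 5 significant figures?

73.164

H is at the origin; H and P share the same y with |HP| = 66.5 and P on the −x side, so P = (-66.500, 0.0000). HS is vertical with |HS| = 38.2 and S on the +y side, so S = (0.0000, 38.200). The virtual corner opposite H is at (-66.500, 38.200). A1 meets PK tangentially, so EK is at right angles to PK and tangency of A1 to GS means the radius EG is perpendicular to GS, with radius 4.1, so the center E sits 4.1 in from both sides at E = (-62.400, 34.100). That places the tangent points at K = (-66.500, 34.100) on PK and G = (-62.400, 38.200) on GS. Then |HG| = |G − H| = 73.164.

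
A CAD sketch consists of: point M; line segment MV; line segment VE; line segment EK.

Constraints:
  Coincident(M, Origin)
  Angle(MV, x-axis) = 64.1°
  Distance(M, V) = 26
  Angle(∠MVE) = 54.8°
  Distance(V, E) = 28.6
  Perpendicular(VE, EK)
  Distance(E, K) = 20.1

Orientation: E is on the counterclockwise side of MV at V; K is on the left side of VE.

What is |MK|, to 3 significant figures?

13.7

M is at the origin; MV runs at 64.1° with length 26.0, so V = 26.0·(cos 64.1°, sin 64.1°) = (11.4, 23.4). ∠MVE = 54.8°, so VE runs at 64.1° + (180° − 54.8°) = 189° from the x-axis; with |VE| = 28.6, E = V + 28.6·(cos 189°, sin 189°) = (-16.9, 18.8). VE is perpendicular to EK; with |EK| = 20.1 on the left of VE, K = E + 20.1·(0.162, -0.987) = (-13.6, -1.07). Then |MK| = |K − M| = 13.7.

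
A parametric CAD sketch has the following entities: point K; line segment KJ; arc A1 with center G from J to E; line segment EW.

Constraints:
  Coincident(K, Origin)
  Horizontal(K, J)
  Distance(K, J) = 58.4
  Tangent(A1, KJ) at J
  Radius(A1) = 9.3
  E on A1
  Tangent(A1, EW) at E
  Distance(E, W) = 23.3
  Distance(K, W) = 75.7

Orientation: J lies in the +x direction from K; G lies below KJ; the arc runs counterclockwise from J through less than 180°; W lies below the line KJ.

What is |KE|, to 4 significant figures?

54.26

K is at the origin; K and J share the same y with |KJ| = 58.4 and J on the +x side, so J = (58.40, 0.000). The tangent condition forces GJ to be normal to KJ, so G = J + (0, -9.3) = (58.40, -9.300). Since GE ⟂ EW (tangency), |GW| = √(9.3² + 23.3²) = 25.09 regardless of where E sits on A1. So W lies on both circle(K, 75.7) and circle(G, 25.09); the below-KJ intersection is W = (68.47, -32.28). E is the foot of the tangent from W: E = (51.87, -15.93).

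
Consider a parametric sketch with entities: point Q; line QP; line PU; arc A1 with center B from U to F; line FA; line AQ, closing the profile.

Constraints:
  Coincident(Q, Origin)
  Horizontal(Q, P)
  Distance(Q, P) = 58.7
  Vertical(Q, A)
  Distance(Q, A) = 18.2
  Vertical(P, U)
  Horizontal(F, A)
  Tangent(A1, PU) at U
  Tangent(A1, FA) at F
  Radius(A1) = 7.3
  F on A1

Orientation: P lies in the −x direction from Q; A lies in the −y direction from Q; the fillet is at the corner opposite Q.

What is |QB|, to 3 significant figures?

52.5

Q is at the origin; QP is horizontal with |QP| = 58.7 and P on the −x side, so P = (-58.7, 0.00). Q and A share the same x with |QA| = 18.2 and A on the −y side, so A = (0.00, -18.2). The virtual corner opposite Q is at (-58.7, -18.2). Tangency of A1 to PU means the radius BU is perpendicular to PU and the tangent condition forces BF to be normal to FA, with radius 7.3, so the center B sits 7.3 in from both sides at B = (-51.4, -10.9). Then |QB| = |B − Q| = 52.5.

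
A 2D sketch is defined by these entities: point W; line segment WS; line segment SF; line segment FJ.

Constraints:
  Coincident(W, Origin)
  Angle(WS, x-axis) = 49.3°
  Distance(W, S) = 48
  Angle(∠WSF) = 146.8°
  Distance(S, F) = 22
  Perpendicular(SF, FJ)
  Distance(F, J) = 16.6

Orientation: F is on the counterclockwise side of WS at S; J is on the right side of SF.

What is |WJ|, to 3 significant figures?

75.5

W is at the origin; WS runs at 49.3° with length 48.0, so S = 48.0·(cos 49.3°, sin 49.3°) = (31.3, 36.4). ∠WSF = 146.8°, so SF runs at 49.3° + (180° − 146.8°) = 82.5° from the x-axis; with |SF| = 22.0, F = S + 22.0·(cos 82.5°, sin 82.5°) = (34.2, 58.2). SF is perpendicular to FJ; with |FJ| = 16.6 on the right of SF, J = F + 16.6·(0.991, -0.131) = (50.6, 56.0). Then |WJ| = |J − W| = 75.5.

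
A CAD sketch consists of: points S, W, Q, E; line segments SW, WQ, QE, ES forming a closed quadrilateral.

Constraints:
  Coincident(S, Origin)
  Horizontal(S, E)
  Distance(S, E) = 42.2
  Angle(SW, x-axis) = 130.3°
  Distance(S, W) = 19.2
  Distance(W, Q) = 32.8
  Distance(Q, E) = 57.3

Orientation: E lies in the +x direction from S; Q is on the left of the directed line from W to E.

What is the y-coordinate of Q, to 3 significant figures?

42.9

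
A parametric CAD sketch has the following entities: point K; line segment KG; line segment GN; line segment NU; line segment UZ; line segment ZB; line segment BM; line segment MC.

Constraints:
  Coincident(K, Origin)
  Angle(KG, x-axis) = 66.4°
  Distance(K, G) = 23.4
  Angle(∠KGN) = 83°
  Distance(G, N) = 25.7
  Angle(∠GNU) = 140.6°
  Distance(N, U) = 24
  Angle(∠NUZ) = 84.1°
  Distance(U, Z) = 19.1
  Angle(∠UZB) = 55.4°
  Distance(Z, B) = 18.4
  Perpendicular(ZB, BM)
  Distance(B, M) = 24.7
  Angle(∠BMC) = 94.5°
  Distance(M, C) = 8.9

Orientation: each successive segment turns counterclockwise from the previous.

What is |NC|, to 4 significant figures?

31.96

K is at the origin; KG runs at 66.4° with length 23.4, so G = (9.368, 21.44). ∠KGN = 83.0° gives GN at 163.4° from the x-axis; with |GN| = 25.7, N = (-15.26, 28.79). ∠GNU = 140.6° gives NU at -157.2° from the x-axis; with |NU| = 24.0, U = (-37.39, 19.48). ∠NUZ = 84.1° gives UZ at -61.30° from the x-axis; with |UZ| = 19.1, Z = (-28.21, 2.731). ∠UZB = 55.4° gives ZB at 63.30° from the x-axis; with |ZB| = 18.4, B = (-19.95, 19.17). ZB is perpendicular to BM, so BM runs at 153.3°; with |BM| = 24.7, M = (-42.01, 30.27). ∠BMC = 94.5° gives MC at -121.2° from the x-axis; with |MC| = 8.9, C = (-46.62, 22.65). Then |NC| = |C − N| = 31.96.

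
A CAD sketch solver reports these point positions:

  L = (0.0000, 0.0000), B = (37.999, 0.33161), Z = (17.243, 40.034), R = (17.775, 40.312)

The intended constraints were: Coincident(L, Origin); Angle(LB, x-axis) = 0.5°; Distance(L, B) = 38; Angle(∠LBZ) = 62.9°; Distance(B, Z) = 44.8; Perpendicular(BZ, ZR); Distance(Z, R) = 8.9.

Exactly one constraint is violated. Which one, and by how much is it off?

Distance(Z, R) = 8.9 — off by 8.30.

L = (0.00, 0.00) ✓; LB at 0.5000° ✓; |LB| = 38.00 ✓; ∠LBZ = 62.90° ✓; |BZ| = 44.80 ✓; ∠(BZ, ZR) = 90.01° ✓; |ZR| = 0.6003 ✗.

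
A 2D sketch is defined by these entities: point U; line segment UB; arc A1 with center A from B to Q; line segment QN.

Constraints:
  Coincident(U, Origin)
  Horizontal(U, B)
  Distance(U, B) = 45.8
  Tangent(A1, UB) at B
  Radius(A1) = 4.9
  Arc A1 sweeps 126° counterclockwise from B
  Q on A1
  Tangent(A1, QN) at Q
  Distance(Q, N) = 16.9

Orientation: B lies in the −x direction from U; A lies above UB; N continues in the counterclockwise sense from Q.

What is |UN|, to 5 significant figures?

56.038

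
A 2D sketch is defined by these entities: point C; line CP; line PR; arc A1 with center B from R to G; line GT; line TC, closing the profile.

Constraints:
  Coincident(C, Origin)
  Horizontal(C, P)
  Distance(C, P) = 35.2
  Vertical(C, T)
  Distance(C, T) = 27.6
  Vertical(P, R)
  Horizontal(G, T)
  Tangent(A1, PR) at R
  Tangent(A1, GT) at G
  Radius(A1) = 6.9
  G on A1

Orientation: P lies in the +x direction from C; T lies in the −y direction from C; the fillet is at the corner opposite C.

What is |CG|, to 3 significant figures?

39.5

The virtual corner opposite C is at (35.2, -27.6). Since A1 is tangent to PR there, BR ⟂ PR and tangency of A1 to GT means the radius BG is perpendicular to GT, with radius 6.9, so the center B sits 6.9 in from both sides at B = (28.3, -20.7). That places the tangent points at R = (35.2, -20.7) on PR and G = (28.3, -27.6) on GT. Then |CG| = |G − C| = 39.5.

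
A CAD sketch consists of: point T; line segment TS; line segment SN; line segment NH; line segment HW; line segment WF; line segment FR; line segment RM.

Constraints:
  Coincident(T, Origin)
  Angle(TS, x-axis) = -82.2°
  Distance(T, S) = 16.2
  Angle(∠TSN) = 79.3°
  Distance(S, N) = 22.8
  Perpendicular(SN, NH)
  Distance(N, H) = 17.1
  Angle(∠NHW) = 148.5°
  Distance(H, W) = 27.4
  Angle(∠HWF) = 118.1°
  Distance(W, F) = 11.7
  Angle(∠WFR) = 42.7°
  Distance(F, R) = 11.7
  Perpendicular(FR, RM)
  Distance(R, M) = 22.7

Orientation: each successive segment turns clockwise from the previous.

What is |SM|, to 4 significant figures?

53.87

∠WFR = 42.7° gives FR at -143.6° from the x-axis; with |FR| = 11.7, R = (-2.015, 16.56). FR ⟂ RM, so RM runs at 126.4°; with |RM| = 22.7, M = (-15.49, 34.83). Then |SM| = |M − S| = 53.87.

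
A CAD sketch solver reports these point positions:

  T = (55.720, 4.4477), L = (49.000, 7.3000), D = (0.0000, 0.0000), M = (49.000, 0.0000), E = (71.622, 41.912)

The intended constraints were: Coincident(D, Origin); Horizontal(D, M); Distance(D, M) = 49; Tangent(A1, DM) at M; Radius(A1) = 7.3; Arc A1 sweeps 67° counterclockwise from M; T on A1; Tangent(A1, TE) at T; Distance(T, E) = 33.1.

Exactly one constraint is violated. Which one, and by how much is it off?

Distance(T, E) = 33.1 — off by 7.60.

D = (0.00, 0.00) ✓; D.y = 0.00, M.y = 0.00 ✓; |DM| = 49.00 ✓; ∠(LM, MD) = 90.00° ✓; |LM| = 7.300 ✓; bearing(L→T) − bearing(L→M) = 67.00° ✓; |LT| = 7.300 ✓; ∠(LT, TE) = 90.00° ✓; |TE| = 40.70 ✗.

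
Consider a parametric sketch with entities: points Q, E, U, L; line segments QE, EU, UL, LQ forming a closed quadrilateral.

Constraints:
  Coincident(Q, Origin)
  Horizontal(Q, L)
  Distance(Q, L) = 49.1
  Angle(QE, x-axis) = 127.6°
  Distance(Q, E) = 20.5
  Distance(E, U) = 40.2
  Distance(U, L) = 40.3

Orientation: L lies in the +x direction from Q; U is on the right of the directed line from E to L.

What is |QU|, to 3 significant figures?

19.7

Checks: |EU| = 40.20 ✓; |UL| = 40.30 ✓.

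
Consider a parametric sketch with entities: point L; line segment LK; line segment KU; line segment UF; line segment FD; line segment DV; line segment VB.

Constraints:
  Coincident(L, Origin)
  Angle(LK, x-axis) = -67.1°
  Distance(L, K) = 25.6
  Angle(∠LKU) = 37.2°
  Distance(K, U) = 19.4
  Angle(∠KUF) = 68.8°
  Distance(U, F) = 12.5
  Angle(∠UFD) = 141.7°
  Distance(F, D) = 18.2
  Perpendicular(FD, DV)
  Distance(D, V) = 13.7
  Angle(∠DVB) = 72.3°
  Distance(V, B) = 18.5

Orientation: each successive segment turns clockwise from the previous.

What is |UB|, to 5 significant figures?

10.391

L is at the origin; LK runs at -67.1° with length 25.6, so K = (9.9616, -23.582). ∠LKU = 37.2° gives KU at 150.10° from the x-axis; with |KU| = 19.4, U = (-6.8562, -13.912). ∠KUF = 68.8° gives UF at 38.900° from the x-axis; with |UF| = 12.5, F = (2.8718, -6.0621). ∠UFD = 141.7° gives FD at 0.60000° from the x-axis; with |FD| = 18.2, D = (21.071, -5.8716). The perpendicularity gives DV at right angles to FD, so DV runs at -89.400°; with |DV| = 13.7, V = (21.214, -19.571). ∠DVB = 72.3° gives VB at 162.90° from the x-axis; with |VB| = 18.5, B = (3.5321, -14.131). Then |UB| = |B − U| = 10.391.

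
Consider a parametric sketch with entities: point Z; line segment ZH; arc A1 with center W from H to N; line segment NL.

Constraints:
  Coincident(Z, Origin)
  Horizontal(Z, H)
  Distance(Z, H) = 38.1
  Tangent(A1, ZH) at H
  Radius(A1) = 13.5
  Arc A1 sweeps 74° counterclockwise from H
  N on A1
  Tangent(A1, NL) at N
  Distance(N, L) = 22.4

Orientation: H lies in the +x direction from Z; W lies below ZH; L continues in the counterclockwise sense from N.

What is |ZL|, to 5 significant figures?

36.598

Z is at the origin; ZH is horizontal with |ZH| = 38.1 and H on the +x side, so H = (38.100, 0.0000). Since A1 is tangent to ZH there, WH ⟂ ZH, so W = H + (0, -13.5) = (38.100, -13.500). On A1, H sits at bearing 90° from W; a 74° counterclockwise sweep puts N at bearing 164°, so N = W + 13.5·(cos 164°, sin 164°) = (25.123, -9.7789). Tangency of A1 to NL means the radius WN is perpendicular to NL, so NL runs along (−sin 164°, cos 164°); with |NL| = 22.4, L = (18.949, -31.311). Then |ZL| = |L − Z| = 36.598.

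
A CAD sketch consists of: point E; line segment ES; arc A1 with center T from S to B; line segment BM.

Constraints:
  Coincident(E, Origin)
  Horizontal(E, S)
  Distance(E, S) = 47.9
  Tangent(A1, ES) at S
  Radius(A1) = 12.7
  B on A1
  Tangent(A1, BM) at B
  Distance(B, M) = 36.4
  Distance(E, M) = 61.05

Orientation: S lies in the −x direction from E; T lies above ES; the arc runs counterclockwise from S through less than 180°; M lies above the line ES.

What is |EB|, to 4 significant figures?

37.51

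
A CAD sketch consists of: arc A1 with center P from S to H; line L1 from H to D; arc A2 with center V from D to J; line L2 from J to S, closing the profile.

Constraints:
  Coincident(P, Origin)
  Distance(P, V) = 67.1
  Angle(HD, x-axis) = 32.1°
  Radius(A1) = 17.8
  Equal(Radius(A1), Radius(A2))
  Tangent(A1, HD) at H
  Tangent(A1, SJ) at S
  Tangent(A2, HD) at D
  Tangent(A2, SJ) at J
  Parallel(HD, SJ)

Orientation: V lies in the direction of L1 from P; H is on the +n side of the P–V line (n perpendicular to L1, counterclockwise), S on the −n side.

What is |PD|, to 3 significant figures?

69.4

The slot axis is L1's direction at 32.1°, so u = (cos 32.1°, sin 32.1°) = (0.847, 0.531) and n = (−sin 32.1°, cos 32.1°) = (-0.531, 0.847). P is at the origin and V lies 67.1 along u from P, so V = 67.1·u = (56.8, 35.7). Tangency of A1 to both parallel lines with radius 17.8 puts H and S at P ± 17.8·n: H = (-9.46, 15.1), S = (9.46, -15.1). Equal radii place D and J the same way about V: D = V + 17.8·n = (47.4, 50.7), J = V − 17.8·n = (66.3, 20.6). Then |PD| = |D − P| = 69.4.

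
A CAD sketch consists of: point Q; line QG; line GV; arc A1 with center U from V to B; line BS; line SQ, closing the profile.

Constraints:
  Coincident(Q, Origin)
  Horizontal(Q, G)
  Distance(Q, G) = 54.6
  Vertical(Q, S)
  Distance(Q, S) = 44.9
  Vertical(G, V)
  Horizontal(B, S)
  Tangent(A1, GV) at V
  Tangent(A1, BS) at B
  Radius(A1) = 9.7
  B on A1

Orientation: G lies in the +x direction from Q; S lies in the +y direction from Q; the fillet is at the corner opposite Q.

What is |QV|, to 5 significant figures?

64.963

Q is at the origin; Q and G share the same y with |QG| = 54.6 and G on the +x side, so G = (54.600, 0.0000). QS is vertical with |QS| = 44.9 and S on the +y side, so S = (0.0000, 44.900). The virtual corner opposite Q is at (54.600, 44.900). The tangent condition forces UV to be normal to GV and the tangent condition forces UB to be normal to BS, with radius 9.7, so the center U sits 9.7 in from both sides at U = (44.900, 35.200). That places the tangent points at V = (54.600, 35.200) on GV and B = (44.900, 44.900) on BS. Then |QV| = |V − Q| = 64.963.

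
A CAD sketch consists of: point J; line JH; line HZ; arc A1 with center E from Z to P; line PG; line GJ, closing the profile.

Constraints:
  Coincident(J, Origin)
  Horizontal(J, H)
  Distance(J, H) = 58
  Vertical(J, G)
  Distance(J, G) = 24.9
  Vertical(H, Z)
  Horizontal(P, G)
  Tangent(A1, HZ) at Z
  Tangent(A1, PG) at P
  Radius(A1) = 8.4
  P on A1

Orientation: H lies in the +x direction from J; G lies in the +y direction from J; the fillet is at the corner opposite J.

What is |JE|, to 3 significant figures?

52.3

J is at the origin; J and H share the same y with |JH| = 58.0 and H on the +x side, so H = (58.0, 0.00). JG is vertical with |JG| = 24.9 and G on the +y side, so G = (0.00, 24.9). The virtual corner opposite J is at (58.0, 24.9). Tangency of A1 to HZ means the radius EZ is perpendicular to HZ and tangency of A1 to PG means the radius EP is perpendicular to PG, with radius 8.4, so the center E sits 8.4 in from both sides at E = (49.6, 16.5). Then |JE| = |E − J| = 52.3.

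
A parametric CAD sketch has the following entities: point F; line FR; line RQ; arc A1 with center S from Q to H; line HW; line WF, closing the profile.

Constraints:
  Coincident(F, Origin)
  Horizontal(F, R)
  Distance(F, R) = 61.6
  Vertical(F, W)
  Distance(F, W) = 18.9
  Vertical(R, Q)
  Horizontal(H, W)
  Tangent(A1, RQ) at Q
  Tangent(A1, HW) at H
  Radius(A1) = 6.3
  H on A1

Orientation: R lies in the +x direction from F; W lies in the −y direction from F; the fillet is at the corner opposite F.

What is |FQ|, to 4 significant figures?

62.88

F is at the origin; FR is horizontal with |FR| = 61.6 and R on the +x side, so R = (61.60, 0.000). FW is vertical with |FW| = 18.9 and W on the −y side, so W = (0.000, -18.90). The virtual corner opposite F is at (61.60, -18.90). Since A1 is tangent to RQ there, SQ ⟂ RQ and the tangent condition forces SH to be normal to HW, with radius 6.3, so the center S sits 6.3 in from both sides at S = (55.30, -12.60). That places the tangent points at Q = (61.60, -12.60) on RQ and H = (55.30, -18.90) on HW. Then |FQ| = |Q − F| = 62.88.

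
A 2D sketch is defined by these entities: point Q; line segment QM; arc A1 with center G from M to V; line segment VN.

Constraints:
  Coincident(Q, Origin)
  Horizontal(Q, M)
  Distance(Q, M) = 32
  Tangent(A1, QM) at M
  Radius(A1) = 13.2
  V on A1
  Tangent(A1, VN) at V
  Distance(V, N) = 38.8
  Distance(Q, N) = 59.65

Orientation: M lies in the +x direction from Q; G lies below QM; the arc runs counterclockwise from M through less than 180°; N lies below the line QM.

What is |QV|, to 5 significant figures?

24.558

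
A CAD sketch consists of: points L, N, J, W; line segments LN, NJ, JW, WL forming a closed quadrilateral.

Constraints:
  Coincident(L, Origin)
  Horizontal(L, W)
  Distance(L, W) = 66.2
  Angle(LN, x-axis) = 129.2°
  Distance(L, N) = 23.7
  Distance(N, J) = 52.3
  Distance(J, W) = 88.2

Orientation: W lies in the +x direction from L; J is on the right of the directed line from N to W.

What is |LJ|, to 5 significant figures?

37.187

L is at the origin; LW is horizontal with |LW| = 66.2 and W in +x, so W = (66.2, 0). LN runs at 129.2° with |LN| = 23.7, so N = (-14.979, 18.366). J is determined by |NJ| = 52.3 and |JW| = 88.2 together: it lies at the intersection of circle(N, 52.3) and circle(W, 88.2). With |NW| = 83.231, the foot of the radical line on NW is 11.314 from N and the perpendicular offset is √(52.3² − 11.314²) = 51.061. Taking the right-of-NW solution: J = (-15.211, -33.933).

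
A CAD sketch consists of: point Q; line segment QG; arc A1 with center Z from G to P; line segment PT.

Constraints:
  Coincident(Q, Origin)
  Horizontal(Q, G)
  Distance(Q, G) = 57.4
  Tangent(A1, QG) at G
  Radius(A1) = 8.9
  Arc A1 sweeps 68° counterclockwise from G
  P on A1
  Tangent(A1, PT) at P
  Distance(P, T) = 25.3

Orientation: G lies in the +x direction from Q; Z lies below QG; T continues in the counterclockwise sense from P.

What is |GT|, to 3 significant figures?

34.0

Q is at the origin; Q and G share the same y with |QG| = 57.4 and G on the +x side, so G = (57.4, 0.00). A1 meets QG tangentially, so ZG is at right angles to QG, so Z = G + (0, -8.9) = (57.4, -8.90). On A1, G sits at bearing 90° from Z; a 68° counterclockwise sweep puts P at bearing 158°, so P = Z + 8.9·(cos 158°, sin 158°) = (49.1, -5.57). Since A1 is tangent to PT there, ZP ⟂ PT, so PT runs along (−sin 158°, cos 158°); with |PT| = 25.3, T = (39.7, -29.0). Then |GT| = |T − G| = 34.0.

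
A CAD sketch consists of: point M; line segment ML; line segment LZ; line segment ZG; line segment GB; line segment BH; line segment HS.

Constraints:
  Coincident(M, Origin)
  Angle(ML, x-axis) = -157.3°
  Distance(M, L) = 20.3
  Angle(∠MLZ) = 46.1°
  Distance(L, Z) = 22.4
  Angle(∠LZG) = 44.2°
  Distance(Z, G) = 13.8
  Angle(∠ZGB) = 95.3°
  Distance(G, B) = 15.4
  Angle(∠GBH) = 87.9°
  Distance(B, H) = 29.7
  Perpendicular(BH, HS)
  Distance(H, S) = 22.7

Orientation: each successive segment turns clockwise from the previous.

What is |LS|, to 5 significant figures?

38.233

M is at the origin; ML runs at -157.3° with length 20.3, so L = (-18.728, -7.8339). ∠MLZ = 46.1° gives LZ at 68.800° from the x-axis; with |LZ| = 22.4, Z = (-10.627, 13.050). ∠LZG = 44.2° gives ZG at -67.000° from the x-axis; with |ZG| = 13.8, G = (-5.2350, 0.34719). ∠ZGB = 95.3° gives GB at -151.70° from the x-axis; with |GB| = 15.4, B = (-18.794, -6.9538). ∠GBH = 87.9° gives BH at 116.20° from the x-axis; with |BH| = 29.7, H = (-31.907, 19.695). BH ⟂ HS, so HS runs at 26.200°; with |HS| = 22.7, S = (-11.539, 29.717). Then |LS| = |S − L| = 38.233.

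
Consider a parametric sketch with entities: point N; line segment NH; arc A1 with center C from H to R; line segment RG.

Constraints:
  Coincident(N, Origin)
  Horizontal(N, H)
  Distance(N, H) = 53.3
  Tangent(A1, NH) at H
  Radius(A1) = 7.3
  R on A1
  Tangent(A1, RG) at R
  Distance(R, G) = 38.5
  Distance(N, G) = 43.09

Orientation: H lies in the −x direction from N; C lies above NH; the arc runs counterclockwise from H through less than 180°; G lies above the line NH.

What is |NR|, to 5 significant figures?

47.401

Checks: |CH| = 7.300 ✓; |CR| = 7.300 ✓; ∠(CR, RG) = 90.00° ✓; |RG| = 38.50 ✓; |NG| = 43.09 ✓.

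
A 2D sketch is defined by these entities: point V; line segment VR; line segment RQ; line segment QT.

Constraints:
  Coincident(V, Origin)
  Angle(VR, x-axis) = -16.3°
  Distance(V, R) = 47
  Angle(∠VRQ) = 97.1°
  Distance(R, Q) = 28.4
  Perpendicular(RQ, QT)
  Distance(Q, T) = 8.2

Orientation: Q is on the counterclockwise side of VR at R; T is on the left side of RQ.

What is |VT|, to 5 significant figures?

51.458

V is at the origin; VR runs at -16.3° with length 47.0, so R = 47.0·(cos -16.3°, sin -16.3°) = (45.111, -13.191). ∠VRQ = 97.1°, so RQ runs at -16.3° + (180° − 97.1°) = 66.600° from the x-axis; with |RQ| = 28.4, Q = R + 28.4·(cos 66.600°, sin 66.600°) = (56.390, 12.873). RQ ⟂ QT; with |QT| = 8.2 on the left of RQ, T = Q + 8.2·(-0.91775, 0.39715) = (48.864, 16.130). Then |VT| = |T − V| = 51.458.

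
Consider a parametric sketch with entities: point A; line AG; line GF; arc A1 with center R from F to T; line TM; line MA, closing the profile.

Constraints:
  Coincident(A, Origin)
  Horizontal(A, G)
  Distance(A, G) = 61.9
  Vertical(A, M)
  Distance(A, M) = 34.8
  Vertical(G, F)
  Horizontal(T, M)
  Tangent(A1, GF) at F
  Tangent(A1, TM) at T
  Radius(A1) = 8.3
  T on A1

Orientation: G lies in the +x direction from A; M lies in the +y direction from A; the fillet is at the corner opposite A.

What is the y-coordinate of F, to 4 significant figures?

26.50

A is at the origin; AG is horizontal with |AG| = 61.9 and G on the +x side, so G = (61.90, 0.000). AM is vertical with |AM| = 34.8 and M on the +y side, so M = (0.000, 34.80). The virtual corner opposite A is at (61.90, 34.80). A1 meets GF tangentially, so RF is at right angles to GF and tangency of A1 to TM means the radius RT is perpendicular to TM, with radius 8.3, so the center R sits 8.3 in from both sides at R = (53.60, 26.50). That places the tangent points at F = (61.90, 26.50) on GF and T = (53.60, 34.80) on TM. So F.y = 26.50.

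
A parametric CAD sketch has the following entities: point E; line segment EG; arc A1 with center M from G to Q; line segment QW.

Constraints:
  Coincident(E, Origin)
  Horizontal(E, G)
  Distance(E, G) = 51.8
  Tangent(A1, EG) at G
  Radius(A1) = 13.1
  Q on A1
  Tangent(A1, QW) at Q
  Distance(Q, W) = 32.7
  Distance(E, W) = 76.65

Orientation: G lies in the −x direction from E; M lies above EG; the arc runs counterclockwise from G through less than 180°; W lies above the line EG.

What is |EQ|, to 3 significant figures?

46.1

E is at the origin; EG is horizontal with |EG| = 51.8 and G on the −x side, so G = (-51.8, 0.00). The tangent condition forces MG to be normal to EG, so M = G + (0, 13.1) = (-51.8, 13.1). Since MQ ⟂ QW (tangency), |MW| = √(13.1² + 32.7²) = 35.2 regardless of where Q sits on A1. So W lies on both circle(E, 76.65) and circle(M, 35.2); the above-EG intersection is W = (-60.3, 47.3). Q is the foot of the tangent from W: Q = (-41.2, 20.8).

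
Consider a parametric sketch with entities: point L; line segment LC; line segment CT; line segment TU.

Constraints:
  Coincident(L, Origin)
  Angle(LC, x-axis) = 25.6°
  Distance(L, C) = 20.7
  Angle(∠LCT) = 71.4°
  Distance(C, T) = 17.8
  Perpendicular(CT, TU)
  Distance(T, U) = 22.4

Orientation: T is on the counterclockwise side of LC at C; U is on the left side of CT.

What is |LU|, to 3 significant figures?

11.5

L is at the origin; LC runs at 25.6° with length 20.7, so C = 20.7·(cos 25.6°, sin 25.6°) = (18.7, 8.94). ∠LCT = 71.4°, so CT runs at 25.6° + (180° − 71.4°) = 134° from the x-axis; with |CT| = 17.8, T = C + 17.8·(cos 134°, sin 134°) = (6.26, 21.7). CT ⟂ TU; with |TU| = 22.4 on the left of CT, U = T + 22.4·(-0.717, -0.697) = (-9.80, 6.09). Then |LU| = |U − L| = 11.5.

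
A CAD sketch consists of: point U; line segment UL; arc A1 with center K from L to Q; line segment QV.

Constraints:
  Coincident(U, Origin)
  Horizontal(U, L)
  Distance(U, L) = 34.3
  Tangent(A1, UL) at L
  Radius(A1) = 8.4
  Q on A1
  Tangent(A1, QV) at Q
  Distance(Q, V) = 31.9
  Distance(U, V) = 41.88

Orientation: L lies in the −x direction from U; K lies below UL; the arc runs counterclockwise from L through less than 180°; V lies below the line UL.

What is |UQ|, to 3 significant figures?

42.8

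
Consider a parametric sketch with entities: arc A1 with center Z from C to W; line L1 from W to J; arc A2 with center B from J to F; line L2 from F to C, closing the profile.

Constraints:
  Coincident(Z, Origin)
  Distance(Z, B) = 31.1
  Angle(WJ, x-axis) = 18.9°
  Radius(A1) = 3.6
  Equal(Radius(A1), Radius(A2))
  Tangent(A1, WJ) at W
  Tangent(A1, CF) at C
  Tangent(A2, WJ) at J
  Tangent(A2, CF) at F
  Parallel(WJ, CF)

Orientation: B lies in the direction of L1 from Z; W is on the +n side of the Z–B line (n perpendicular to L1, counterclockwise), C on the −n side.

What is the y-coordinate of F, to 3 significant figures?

6.67

The slot axis is L1's direction at 18.9°, so u = (cos 18.9°, sin 18.9°) = (0.946, 0.324) and n = (−sin 18.9°, cos 18.9°) = (-0.324, 0.946). Z is at the origin and B lies 31.1 along u from Z, so B = 31.1·u = (29.4, 10.1). Tangency of A1 to both parallel lines with radius 3.6 puts W and C at Z ± 3.6·n: W = (-1.17, 3.41), C = (1.17, -3.41). Equal radii place J and F the same way about B: J = B + 3.6·n = (28.3, 13.5), F = B − 3.6·n = (30.6, 6.67). So F.y = 6.67.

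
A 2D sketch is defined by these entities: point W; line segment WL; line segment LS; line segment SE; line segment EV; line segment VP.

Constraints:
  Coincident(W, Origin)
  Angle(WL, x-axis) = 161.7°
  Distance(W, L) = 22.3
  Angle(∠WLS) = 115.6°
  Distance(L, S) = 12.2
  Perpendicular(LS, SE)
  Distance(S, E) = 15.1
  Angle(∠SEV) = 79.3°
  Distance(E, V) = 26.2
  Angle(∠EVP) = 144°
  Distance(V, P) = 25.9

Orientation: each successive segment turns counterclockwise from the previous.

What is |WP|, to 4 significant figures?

35.98

W is at the origin; WL runs at 161.7° with length 22.3, so L = (-21.17, 7.002). ∠WLS = 115.6° gives LS at -133.9° from the x-axis; with |LS| = 12.2, S = (-29.63, -1.789). LS is perpendicular to SE, so SE runs at -43.90°; with |SE| = 15.1, E = (-18.75, -12.26). ∠SEV = 79.3° gives EV at 56.80° from the x-axis; with |EV| = 26.2, V = (-4.405, 9.664). ∠EVP = 144.0° gives VP at 92.80° from the x-axis; with |VP| = 25.9, P = (-5.670, 35.53). Then |WP| = |P − W| = 35.98.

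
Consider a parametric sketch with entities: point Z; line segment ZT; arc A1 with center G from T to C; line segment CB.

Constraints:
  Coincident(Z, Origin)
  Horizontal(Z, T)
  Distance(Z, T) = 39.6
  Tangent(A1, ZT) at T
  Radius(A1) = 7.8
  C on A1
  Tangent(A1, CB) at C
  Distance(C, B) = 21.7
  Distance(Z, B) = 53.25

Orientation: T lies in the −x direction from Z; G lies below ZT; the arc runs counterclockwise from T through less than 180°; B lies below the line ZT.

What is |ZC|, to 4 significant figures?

48.16

Checks: Z = (0.00, 0.00) ✓; |GC| = 7.800 ✓; ∠(GC, CB) = 90.00° ✓; |CB| = 21.70 ✓; |ZB| = 53.25 ✓.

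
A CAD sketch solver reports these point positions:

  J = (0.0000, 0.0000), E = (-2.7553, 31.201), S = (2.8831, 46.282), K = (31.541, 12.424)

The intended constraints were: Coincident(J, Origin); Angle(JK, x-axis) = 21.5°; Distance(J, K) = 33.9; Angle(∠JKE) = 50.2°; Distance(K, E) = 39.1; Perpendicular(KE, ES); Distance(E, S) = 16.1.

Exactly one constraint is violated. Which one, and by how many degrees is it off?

Perpendicular(KE, ES) — off by 8.20°.

J = (0.00, 0.00) ✓; JK at 21.50° ✓; |JK| = 33.90 ✓; ∠JKE = 50.20° ✓; |KE| = 39.10 ✓; ∠(KE, ES) = 81.80° ✗; |ES| = 16.10 ✓.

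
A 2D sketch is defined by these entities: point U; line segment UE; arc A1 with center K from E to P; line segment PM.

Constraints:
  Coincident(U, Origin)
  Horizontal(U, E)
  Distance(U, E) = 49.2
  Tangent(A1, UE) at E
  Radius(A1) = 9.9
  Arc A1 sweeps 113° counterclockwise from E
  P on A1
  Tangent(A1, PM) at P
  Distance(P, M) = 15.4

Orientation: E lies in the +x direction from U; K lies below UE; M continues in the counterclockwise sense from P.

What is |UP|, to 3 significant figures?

42.4

U is at the origin; UE is horizontal with |UE| = 49.2 and E on the +x side, so E = (49.2, 0.00). Tangency of A1 to UE means the radius KE is perpendicular to UE, so K = E + (0, -9.9) = (49.2, -9.90). On A1, E sits at bearing 90° from K; a 113° counterclockwise sweep puts P at bearing 203°, so P = K + 9.9·(cos 203°, sin 203°) = (40.1, -13.8). Then |UP| = |P − U| = 42.4.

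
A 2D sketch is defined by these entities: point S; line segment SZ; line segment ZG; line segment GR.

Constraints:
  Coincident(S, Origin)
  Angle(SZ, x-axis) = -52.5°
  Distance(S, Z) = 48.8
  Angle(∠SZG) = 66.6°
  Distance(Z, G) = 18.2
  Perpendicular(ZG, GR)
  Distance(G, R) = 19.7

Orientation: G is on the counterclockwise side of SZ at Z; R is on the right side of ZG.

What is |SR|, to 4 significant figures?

64.50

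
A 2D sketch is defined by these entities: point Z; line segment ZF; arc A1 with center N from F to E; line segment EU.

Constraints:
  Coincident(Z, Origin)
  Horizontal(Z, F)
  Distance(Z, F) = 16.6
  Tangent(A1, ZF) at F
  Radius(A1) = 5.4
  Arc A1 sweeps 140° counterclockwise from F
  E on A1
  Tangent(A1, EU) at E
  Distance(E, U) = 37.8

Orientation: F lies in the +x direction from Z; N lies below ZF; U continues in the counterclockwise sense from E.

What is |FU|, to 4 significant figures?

42.36

On A1, F sits at bearing 90° from N; a 140° counterclockwise sweep puts E at bearing 230°, so E = N + 5.4·(cos 230°, sin 230°) = (13.13, -9.537). Tangency of A1 to EU means the radius NE is perpendicular to EU, so EU runs along (−sin 230°, cos 230°); with |EU| = 37.8, U = (42.09, -33.83). Then |FU| = |U − F| = 42.36.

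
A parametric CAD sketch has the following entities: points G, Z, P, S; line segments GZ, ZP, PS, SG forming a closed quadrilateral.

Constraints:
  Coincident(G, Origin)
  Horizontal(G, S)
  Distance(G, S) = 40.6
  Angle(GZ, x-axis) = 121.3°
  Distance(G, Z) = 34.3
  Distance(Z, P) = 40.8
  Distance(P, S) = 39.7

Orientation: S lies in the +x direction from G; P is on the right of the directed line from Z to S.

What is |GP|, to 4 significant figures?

6.808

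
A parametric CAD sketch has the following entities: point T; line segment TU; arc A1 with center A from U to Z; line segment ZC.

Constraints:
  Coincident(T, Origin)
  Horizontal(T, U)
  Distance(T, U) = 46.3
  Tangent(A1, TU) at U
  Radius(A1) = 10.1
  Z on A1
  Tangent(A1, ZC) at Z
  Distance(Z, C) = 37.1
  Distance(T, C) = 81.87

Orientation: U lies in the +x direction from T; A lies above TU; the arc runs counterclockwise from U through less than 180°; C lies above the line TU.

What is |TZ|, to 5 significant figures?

55.546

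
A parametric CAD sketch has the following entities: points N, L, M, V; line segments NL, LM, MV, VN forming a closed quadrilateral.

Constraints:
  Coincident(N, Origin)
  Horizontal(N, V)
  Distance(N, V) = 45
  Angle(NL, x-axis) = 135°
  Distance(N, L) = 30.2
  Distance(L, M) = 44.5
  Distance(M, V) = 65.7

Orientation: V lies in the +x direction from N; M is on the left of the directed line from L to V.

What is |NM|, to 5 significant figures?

55.143

N is at the origin; N and V share the same y with |NV| = 45.0 and V in +x, so V = (45.0, 0). NL runs at 135.0° with |NL| = 30.2, so L = (-21.355, 21.355). M is determined by |LM| = 44.5 and |MV| = 65.7 together: it lies at the intersection of circle(L, 44.5) and circle(V, 65.7). With |LV| = 69.706, the foot of the radical line on LV is 18.095 from L and the perpendicular offset is √(44.5² − 18.095²) = 40.655. Taking the left-of-LV solution: M = (8.3253, 54.511).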